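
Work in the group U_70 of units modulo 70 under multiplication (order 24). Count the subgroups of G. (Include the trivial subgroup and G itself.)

16

|G| = 24, so by Lagrange every subgroup order divides 24. Divisors: 1, 2, 3, 4, 6, 8, 12, 24.
Subgroups by order — order 1: 1; order 2: 3; order 3: 1; order 4: 3; order 6: 3; order 8: 1; order 12: 3; order 24: 1.
Total: 1 + 3 + 1 + 3 + 3 + 1 + 3 + 1 = 16.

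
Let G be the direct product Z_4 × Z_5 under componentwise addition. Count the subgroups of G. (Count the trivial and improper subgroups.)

6

|G| = 20, so by Lagrange every subgroup order divides 20. Divisors: 1, 2, 4, 5, 10, 20.
Subgroups by order — order 1: 1; order 2: 1; order 4: 1; order 5: 1; order 10: 1; order 20: 1.
Total: 1 + 1 + 1 + 1 + 1 + 1 = 6.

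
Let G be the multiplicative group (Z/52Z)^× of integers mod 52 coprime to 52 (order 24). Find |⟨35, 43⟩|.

|⟨35⟩| = 6 and |⟨43⟩| = 6, so |H| is a multiple of lcm(6, 6) = 6 and divides |G| = 24.
Closing under the operation: H = {1, 3, 9, 17, 23, 25, 27, 29, 35, 43, 49, 51}, so |H| = 12.

12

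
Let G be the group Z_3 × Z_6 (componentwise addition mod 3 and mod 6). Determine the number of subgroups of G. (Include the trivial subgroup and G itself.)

12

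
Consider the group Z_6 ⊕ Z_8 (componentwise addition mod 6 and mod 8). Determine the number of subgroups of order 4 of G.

3

|G| = 48 and 4 | 48, so subgroups of order 4 are possible by Lagrange.
The subgroups of order 4 are: {(0,0), (0,2), (0,4), (0,6)}; {(0,0), (0,4), (3,0), (3,4)}; {(0,0), (0,4), (3,2), (3,6)}.
So G has 3 subgroups of order 4.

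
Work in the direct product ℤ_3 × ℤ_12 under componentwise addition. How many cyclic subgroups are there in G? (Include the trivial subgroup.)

15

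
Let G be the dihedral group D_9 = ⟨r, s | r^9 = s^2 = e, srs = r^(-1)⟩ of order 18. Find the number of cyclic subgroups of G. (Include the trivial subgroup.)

Each element a generates a cyclic subgroup ⟨a⟩; distinct elements may generate the same one (a cyclic group of order d has φ(d) generators).
Cyclic subgroups by order — order 1: 1; order 2: 9; order 3: 1; order 9: 1.
Total: 12.

12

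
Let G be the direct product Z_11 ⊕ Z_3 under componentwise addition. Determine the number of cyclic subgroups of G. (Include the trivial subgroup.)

Group the elements of G by the cyclic subgroup they generate; each cyclic subgroup of order d accounts for φ(d) elements.
Cyclic subgroups by order — order 1: 1; order 3: 1; order 11: 1; order 33: 1.
Total: 4.

4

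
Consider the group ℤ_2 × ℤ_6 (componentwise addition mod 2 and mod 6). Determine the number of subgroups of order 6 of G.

3

|G| = 12 and 6 | 12, so subgroups of order 6 are possible by Lagrange.
The subgroups of order 6 are: {(0,0), (0,1), (0,2), (0,3), (0,4), (0,5)}; {(0,0), (0,2), (0,4), (1,0), (1,2), (1,4)}; {(0,0), (0,2), (0,4), (1,1), (1,3), (1,5)}.
So G has 3 subgroups of order 6.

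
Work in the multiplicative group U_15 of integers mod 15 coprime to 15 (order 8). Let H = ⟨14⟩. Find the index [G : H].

|⟨14⟩| = 2 and |G| = 8.
By Lagrange, [G : H] = |G|/|H| = 8/2 = 4.

4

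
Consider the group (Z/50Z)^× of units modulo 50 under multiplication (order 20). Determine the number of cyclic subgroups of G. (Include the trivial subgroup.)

Group the elements of G by the cyclic subgroup they generate; each cyclic subgroup of order d accounts for φ(d) elements.
Cyclic subgroups by order — order 1: 1; order 2: 1; order 4: 1; order 5: 1; order 10: 1; order 20: 1.
Total: 6.

6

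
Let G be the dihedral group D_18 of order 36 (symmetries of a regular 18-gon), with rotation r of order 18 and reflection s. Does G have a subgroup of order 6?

6 | 36. A subgroup of order 6 is {e, r^6, r^12, r^4s, r^10s, r^16s}.

Yes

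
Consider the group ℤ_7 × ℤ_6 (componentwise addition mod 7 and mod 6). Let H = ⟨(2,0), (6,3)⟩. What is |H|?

14

|⟨(2,0)⟩| = 7 and |⟨(6,3)⟩| = 14, so |H| is a multiple of lcm(7, 14) = 14 and divides |G| = 42.
Closing under the operation: H = {(0,0), (0,3), (1,0), (1,3), (2,0), (2,3), (3,0), (3,3), (4,0), (4,3), (5,0), (5,3), (6,0), (6,3)}, so |H| = 14.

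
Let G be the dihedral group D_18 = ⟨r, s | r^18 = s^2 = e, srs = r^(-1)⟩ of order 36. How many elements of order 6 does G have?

The elements of order 6 are: r^3, r^15.
That's 2.

2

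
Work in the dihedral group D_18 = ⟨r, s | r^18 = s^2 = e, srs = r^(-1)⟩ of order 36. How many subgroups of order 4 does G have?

9

|G| = 36 and 4 | 36, so subgroups of order 4 are possible by Lagrange.
The subgroups of order 4 are: {e, r^9, rs, r^10s}; {e, r^9, r^2s, r^11s}; {e, r^9, r^3s, r^12s}; {e, r^9, r^4s, r^13s}; … (9 in all).
So G has 9 subgroups of order 4.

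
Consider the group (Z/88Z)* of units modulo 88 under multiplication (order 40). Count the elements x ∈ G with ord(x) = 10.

28

Enumerating element orders in G gives 28 elements of order 10.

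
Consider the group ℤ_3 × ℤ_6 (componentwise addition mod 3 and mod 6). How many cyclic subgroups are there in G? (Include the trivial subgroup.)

A cyclic subgroup of order d is generated by each of its φ(d) elements of order d, so the cyclic subgroups of order d number (#elements of order d)/φ(d).
Cyclic subgroups by order — order 1: 1; order 2: 1; order 3: 4; order 6: 4.
Total: 10.

10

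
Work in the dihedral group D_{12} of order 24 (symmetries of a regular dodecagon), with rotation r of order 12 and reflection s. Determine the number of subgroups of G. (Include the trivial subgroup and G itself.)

|G| = 24, so by Lagrange every subgroup order divides 24. Divisors: 1, 2, 3, 4, 6, 8, 12, 24.
Subgroups by order — order 1: 1; order 2: 13; order 3: 1; order 4: 7; order 6: 5; order 8: 3; order 12: 3; order 24: 1.
Total: 1 + 13 + 1 + 7 + 5 + 3 + 3 + 1 = 34.

34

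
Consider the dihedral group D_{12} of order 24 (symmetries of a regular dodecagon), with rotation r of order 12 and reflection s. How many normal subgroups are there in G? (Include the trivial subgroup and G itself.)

9

G has 34 subgroups. Checking conjugation-invariance by order — order 1: 1/1 normal; order 2: 1/13 normal; order 3: 1/1 normal; order 4: 1/7 normal; order 6: 1/5 normal; order 8: 0/3 normal; order 12: 3/3 normal; order 24: 1/1 normal.
Total normal subgroups: 9.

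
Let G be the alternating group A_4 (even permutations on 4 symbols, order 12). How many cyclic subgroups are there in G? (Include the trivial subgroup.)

8

A cyclic subgroup of order d is generated by each of its φ(d) elements of order d, so the cyclic subgroups of order d number (#elements of order d)/φ(d).
Cyclic subgroups by order — order 1: 1; order 2: 3; order 3: 4.
Total: 8.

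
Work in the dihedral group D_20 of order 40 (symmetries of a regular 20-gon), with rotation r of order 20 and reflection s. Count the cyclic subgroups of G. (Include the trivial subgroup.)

Group the elements of G by the cyclic subgroup they generate; each cyclic subgroup of order d accounts for φ(d) elements.
Cyclic subgroups by order — order 1: 1; order 2: 21; order 4: 1; order 5: 1; order 10: 1; order 20: 1.
Total: 26.

26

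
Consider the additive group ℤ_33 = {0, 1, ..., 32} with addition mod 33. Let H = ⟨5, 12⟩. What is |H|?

33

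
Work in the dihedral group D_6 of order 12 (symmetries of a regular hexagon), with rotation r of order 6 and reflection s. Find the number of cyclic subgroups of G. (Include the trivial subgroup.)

10

Each element a generates a cyclic subgroup ⟨a⟩; distinct elements may generate the same one (a cyclic group of order d has φ(d) generators).
Cyclic subgroups by order — order 1: 1; order 2: 7; order 3: 1; order 6: 1.
Total: 10.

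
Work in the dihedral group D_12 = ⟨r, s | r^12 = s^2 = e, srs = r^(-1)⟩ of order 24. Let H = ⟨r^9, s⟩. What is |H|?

|⟨r^9⟩| = 4 and |⟨s⟩| = 2, so |H| is a multiple of lcm(4, 2) = 4 and divides |G| = 24.
Closing under the operation: H = {e, r^3, r^6, r^9, s, r^3s, r^6s, r^9s}, so |H| = 8.

8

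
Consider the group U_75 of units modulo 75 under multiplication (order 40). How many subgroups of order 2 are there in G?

3

|G| = 40 and 2 | 40, so subgroups of order 2 are possible by Lagrange.
The subgroups of order 2 are: {1, 26}; {1, 49}; {1, 74}.
So G has 3 subgroups of order 2.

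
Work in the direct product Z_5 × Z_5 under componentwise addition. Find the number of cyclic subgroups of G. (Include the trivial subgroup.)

Group the elements of G by the cyclic subgroup they generate; each cyclic subgroup of order d accounts for φ(d) elements.
Cyclic subgroups by order — order 1: 1; order 5: 6.
Total: 7.

7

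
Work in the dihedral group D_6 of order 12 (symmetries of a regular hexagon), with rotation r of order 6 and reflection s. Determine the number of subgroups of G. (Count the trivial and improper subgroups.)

|G| = 12, so by Lagrange every subgroup order divides 12. Divisors: 1, 2, 3, 4, 6, 12.
Subgroups by order — order 1: 1; order 2: 7; order 3: 1; order 4: 3; order 6: 3; order 12: 1.
Total: 1 + 7 + 1 + 3 + 3 + 1 = 16.

16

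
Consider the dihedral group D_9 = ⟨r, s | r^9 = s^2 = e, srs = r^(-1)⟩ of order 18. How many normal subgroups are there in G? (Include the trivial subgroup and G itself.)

4

G has 16 subgroups. Checking conjugation-invariance by order — order 1: 1/1 normal; order 2: 0/9 normal; order 3: 1/1 normal; order 6: 0/3 normal; order 9: 1/1 normal; order 18: 1/1 normal.
Total normal subgroups: 4.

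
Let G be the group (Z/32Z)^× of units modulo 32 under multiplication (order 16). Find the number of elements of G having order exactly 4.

4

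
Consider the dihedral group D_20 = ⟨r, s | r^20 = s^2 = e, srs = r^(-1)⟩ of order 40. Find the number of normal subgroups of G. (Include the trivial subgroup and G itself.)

G has 48 subgroups. Checking conjugation-invariance by order — order 1: 1/1 normal; order 2: 1/21 normal; order 4: 1/11 normal; order 5: 1/1 normal; order 8: 0/5 normal; order 10: 1/5 normal; order 20: 3/3 normal; order 40: 1/1 normal.
Total normal subgroups: 9.

9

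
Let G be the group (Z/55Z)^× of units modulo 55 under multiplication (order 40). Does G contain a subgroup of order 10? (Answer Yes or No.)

10 | 40. A subgroup of order 10 is {1, 4, 9, 14, 16, 26, 31, 34, 36, 49}.

Yes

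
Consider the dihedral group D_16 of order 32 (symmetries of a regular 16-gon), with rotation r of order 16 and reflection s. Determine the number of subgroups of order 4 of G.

9

|G| = 32 and 4 | 32, so subgroups of order 4 are possible by Lagrange.
The subgroups of order 4 are: {e, r^8, r^2s, r^10s}; {e, r^8, r^3s, r^11s}; {e, r^4, r^8, r^12}; {e, r^8, r^4s, r^12s}; … (9 in all).
So G has 9 subgroups of order 4.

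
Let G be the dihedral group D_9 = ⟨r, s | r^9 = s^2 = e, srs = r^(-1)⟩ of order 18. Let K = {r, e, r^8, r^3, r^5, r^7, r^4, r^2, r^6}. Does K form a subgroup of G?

|K| = 9 divides |G| = 18, consistent with Lagrange.
K contains the identity, every element's inverse is in K, and K is closed under ·: it is a subgroup.
In fact K = ⟨r^4⟩.

Yes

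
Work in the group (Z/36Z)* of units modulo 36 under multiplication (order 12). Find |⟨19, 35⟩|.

4

|⟨19⟩| = 2 and |⟨35⟩| = 2, so |H| is a multiple of lcm(2, 2) = 2 and divides |G| = 12.
Closing under the operation: H = {1, 17, 19, 35}, so |H| = 4.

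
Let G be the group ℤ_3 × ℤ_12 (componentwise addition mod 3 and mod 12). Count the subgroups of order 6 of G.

4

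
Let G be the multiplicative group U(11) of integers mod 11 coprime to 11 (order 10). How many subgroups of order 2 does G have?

1

|G| = 10 and 2 | 10, so subgroups of order 2 are possible by Lagrange.
The subgroups of order 2 are: {1, 10}.
So G has 1 subgroup of order 2.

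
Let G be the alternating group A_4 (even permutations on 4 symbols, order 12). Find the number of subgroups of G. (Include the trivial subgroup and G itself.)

10

|G| = 12, so by Lagrange every subgroup order divides 12. Divisors: 1, 2, 3, 4, 6, 12.
Subgroups by order — order 1: 1; order 2: 3; order 3: 4; order 4: 1; order 6: 0; order 12: 1.
Total: 1 + 3 + 4 + 1 + 0 + 1 = 10.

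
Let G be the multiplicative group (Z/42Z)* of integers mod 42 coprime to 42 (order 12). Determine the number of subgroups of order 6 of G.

|G| = 12 and 6 | 12, so subgroups of order 6 are possible by Lagrange.
The subgroups of order 6 are: {1, 11, 23, 25, 29, 37}; {1, 13, 19, 25, 31, 37}; {1, 5, 17, 25, 37, 41}.
So G has 3 subgroups of order 6.

3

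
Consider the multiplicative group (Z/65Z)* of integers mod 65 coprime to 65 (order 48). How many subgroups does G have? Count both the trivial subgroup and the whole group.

30

|G| = 48, so by Lagrange every subgroup order divides 48. Divisors: 1, 2, 3, 4, 6, 8, 12, 16, 24, 48.
Subgroups by order — order 1: 1; order 2: 3; order 3: 1; order 4: 7; order 6: 3; order 8: 3; order 12: 7; order 16: 1; order 24: 3; order 48: 1.
Total: 1 + 3 + 1 + 7 + 3 + 3 + 7 + 1 + 3 + 1 = 30.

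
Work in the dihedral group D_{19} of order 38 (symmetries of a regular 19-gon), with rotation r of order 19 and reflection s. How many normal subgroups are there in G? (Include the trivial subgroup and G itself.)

3

G has 22 subgroups. Checking conjugation-invariance by order — order 1: 1/1 normal; order 2: 0/19 normal; order 19: 1/1 normal; order 38: 1/1 normal.
Total normal subgroups: 3.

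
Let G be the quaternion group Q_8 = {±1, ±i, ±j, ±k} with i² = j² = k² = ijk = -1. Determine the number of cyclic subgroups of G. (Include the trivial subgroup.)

5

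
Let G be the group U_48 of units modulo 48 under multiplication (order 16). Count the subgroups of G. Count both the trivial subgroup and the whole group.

|G| = 16, so by Lagrange every subgroup order divides 16. Divisors: 1, 2, 4, 8, 16.
Subgroups by order — order 1: 1; order 2: 7; order 4: 11; order 8: 7; order 16: 1.
Total: 1 + 7 + 11 + 7 + 1 = 27.

27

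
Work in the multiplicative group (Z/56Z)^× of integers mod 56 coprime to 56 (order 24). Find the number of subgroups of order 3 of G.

|G| = 24 and 3 | 24, so subgroups of order 3 are possible by Lagrange.
The subgroups of order 3 are: {1, 9, 25}.
So G has 1 subgroup of order 3.

1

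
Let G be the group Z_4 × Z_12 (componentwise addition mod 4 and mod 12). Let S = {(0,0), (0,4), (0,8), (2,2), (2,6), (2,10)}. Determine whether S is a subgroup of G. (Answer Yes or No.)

Yes

|S| = 6 divides |G| = 48, consistent with Lagrange.
S contains the identity, every element's inverse is in S, and S is closed under +: it is a subgroup.
In fact S = ⟨(2,2)⟩.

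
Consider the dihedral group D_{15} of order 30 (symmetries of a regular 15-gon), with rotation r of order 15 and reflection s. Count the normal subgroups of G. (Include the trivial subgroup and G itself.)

G has 28 subgroups. Checking conjugation-invariance by order — order 1: 1/1 normal; order 2: 0/15 normal; order 3: 1/1 normal; order 5: 1/1 normal; order 6: 0/5 normal; order 10: 0/3 normal; order 15: 1/1 normal; order 30: 1/1 normal.
Total normal subgroups: 5.

5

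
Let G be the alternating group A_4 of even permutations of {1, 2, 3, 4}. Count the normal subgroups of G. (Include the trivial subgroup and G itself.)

G has 10 subgroups. Checking conjugation-invariance by order — order 1: 1/1 normal; order 2: 0/3 normal; order 3: 0/4 normal; order 4: 1/1 normal; order 12: 1/1 normal.
Total normal subgroups: 3.

3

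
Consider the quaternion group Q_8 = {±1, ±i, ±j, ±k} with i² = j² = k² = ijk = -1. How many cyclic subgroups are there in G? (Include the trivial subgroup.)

Group the elements of G by the cyclic subgroup they generate; each cyclic subgroup of order d accounts for φ(d) elements.
Cyclic subgroups by order — order 1: 1; order 2: 1; order 4: 3.
Total: 5.

5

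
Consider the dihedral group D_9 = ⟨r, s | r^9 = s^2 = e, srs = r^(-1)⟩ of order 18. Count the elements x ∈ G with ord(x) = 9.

The elements of order 9 are: r, r^2, r^4, r^5, r^7, r^8.
That's 6.

6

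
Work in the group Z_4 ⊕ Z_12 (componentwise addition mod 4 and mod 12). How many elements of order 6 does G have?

6

An element (a,b) has order lcm(ord(a), ord(b)); count pairs with lcm equal to 6.
Enumerating gives 6 such elements.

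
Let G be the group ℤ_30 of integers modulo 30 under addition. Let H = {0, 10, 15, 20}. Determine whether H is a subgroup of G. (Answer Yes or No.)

|H| = 4 does not divide |G| = 30, so by Lagrange H is not a subgroup.

No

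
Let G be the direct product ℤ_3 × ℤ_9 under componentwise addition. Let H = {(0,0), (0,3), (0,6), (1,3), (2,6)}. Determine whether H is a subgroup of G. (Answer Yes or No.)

|H| = 5 does not divide |G| = 27, so by Lagrange H is not a subgroup.

No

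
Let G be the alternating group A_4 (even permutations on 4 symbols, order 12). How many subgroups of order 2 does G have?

3

|G| = 12 and 2 | 12, so subgroups of order 2 are possible by Lagrange.
The subgroups of order 2 are: {e, (1 2)(3 4)}; {e, (1 3)(2 4)}; {e, (1 4)(2 3)}.
So G has 3 subgroups of order 2.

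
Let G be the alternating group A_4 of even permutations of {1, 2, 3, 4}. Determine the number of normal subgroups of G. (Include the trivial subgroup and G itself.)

3

G has 10 subgroups. Checking conjugation-invariance by order — order 1: 1/1 normal; order 2: 0/3 normal; order 3: 0/4 normal; order 4: 1/1 normal; order 12: 1/1 normal.
Total normal subgroups: 3.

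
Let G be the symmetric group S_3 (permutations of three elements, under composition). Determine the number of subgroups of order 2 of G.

|G| = 6 and 2 | 6, so subgroups of order 2 are possible by Lagrange.
The subgroups of order 2 are: {e, (1 2)}; {e, (1 3)}; {e, (2 3)}.
So G has 3 subgroups of order 2.

3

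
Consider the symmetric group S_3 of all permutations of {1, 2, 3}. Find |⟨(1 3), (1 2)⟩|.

6

|⟨(1 3)⟩| = 2 and |⟨(1 2)⟩| = 2, so |H| is a multiple of lcm(2, 2) = 2 and divides |G| = 6.
Closing {(1 3), (1 2)} under the group operation gives all of G, so |H| = 6.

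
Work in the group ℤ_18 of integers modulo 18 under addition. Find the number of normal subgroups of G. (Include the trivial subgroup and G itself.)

6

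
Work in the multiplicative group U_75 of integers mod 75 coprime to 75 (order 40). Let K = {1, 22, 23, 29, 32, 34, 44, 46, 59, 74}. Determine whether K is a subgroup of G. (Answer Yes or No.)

32 ∈ K but its inverse 68 ∉ K, so K is not a subgroup.

No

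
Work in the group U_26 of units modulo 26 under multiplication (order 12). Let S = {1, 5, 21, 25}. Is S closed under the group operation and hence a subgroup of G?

Yes

|S| = 4 divides |G| = 12, consistent with Lagrange.
S contains the identity, every element's inverse is in S, and S is closed under ·: it is a subgroup.
In fact S = ⟨21⟩.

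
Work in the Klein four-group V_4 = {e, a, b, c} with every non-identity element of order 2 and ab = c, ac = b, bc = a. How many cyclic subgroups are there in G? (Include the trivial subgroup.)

4

Each element a generates a cyclic subgroup ⟨a⟩; distinct elements may generate the same one (a cyclic group of order d has φ(d) generators).
Cyclic subgroups by order — order 1: 1; order 2: 3.
Total: 4.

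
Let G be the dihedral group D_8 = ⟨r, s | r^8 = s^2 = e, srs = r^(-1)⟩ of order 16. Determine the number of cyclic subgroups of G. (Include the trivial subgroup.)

Group the elements of G by the cyclic subgroup they generate; each cyclic subgroup of order d accounts for φ(d) elements.
Cyclic subgroups by order — order 1: 1; order 2: 9; order 4: 1; order 8: 1.
Total: 12.

12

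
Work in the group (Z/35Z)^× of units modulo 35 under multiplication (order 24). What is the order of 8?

4

Compute successive powers of 8 mod 35: 8, 29, 22, 1; 8^4 ≡ 1 (mod 35).
So |⟨8⟩| = 4.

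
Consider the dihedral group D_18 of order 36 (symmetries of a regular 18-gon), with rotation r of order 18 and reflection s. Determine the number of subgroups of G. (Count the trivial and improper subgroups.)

45

|G| = 36, so by Lagrange every subgroup order divides 36. Divisors: 1, 2, 3, 4, 6, 9, 12, 18, 36.
Subgroups by order — order 1: 1; order 2: 19; order 3: 1; order 4: 9; order 6: 7; order 9: 1; order 12: 3; order 18: 3; order 36: 1.
Total: 1 + 19 + 1 + 9 + 7 + 1 + 3 + 3 + 1 = 45.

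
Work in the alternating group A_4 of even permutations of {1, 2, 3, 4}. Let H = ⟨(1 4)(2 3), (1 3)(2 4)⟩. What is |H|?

4

|⟨(1 4)(2 3)⟩| = 2 and |⟨(1 3)(2 4)⟩| = 2, so |H| is a multiple of lcm(2, 2) = 2 and divides |G| = 12.
Closing under the operation: H = {e, (1 2)(3 4), (1 3)(2 4), (1 4)(2 3)}, so |H| = 4.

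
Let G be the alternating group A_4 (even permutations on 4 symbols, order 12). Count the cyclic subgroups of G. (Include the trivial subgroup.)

Each element a generates a cyclic subgroup ⟨a⟩; distinct elements may generate the same one (a cyclic group of order d has φ(d) generators).
Cyclic subgroups by order — order 1: 1; order 2: 3; order 3: 4.
Total: 8.

8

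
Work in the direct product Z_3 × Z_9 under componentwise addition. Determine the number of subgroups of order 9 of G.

|G| = 27 and 9 | 27, so subgroups of order 9 are possible by Lagrange.
The subgroups of order 9 are: {(0,0), (0,1), (0,2), (0,3), (0,4), (0,5), (0,6), (0,7), (0,8)}; {(0,0), (0,3), (0,6), (1,0), (1,3), (1,6), (2,0), (2,3), (2,6)}; {(0,0), (0,3), (0,6), (1,1), (1,4), (1,7), (2,2), (2,5), (2,8)}; {(0,0), (0,3), (0,6), (1,2), (1,5), (1,8), (2,1), (2,4), (2,7)}.
So G has 4 subgroups of order 9.

4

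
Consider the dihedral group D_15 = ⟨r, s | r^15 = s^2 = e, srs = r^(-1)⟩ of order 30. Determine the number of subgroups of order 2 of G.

15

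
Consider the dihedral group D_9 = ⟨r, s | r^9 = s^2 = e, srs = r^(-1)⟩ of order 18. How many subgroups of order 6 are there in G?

|G| = 18 and 6 | 18, so subgroups of order 6 are possible by Lagrange.
The subgroups of order 6 are: {e, r^3, r^6, r^2s, r^5s, r^8s}; {e, r^3, r^6, s, r^3s, r^6s}; {e, r^3, r^6, rs, r^4s, r^7s}.
So G has 3 subgroups of order 6.

3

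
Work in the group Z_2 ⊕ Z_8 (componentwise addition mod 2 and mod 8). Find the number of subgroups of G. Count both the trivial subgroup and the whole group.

|G| = 16, so by Lagrange every subgroup order divides 16. Divisors: 1, 2, 4, 8, 16.
Subgroups by order — order 1: 1; order 2: 3; order 4: 3; order 8: 3; order 16: 1.
Total: 1 + 3 + 3 + 3 + 1 = 11.

11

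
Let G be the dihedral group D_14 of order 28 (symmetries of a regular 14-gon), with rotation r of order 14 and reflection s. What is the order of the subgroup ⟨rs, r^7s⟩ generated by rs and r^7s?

|⟨rs⟩| = 2 and |⟨r^7s⟩| = 2, so |H| is a multiple of lcm(2, 2) = 2 and divides |G| = 28.
Closing under the operation: H = {e, r^2, r^4, r^6, r^8, r^10, r^12, rs, r^3s, r^5s, r^7s, r^9s, r^11s, r^13s}, so |H| = 14.

14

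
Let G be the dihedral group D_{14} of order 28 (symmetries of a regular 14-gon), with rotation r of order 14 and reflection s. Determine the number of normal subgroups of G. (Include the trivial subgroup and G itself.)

7

G has 28 subgroups. Checking conjugation-invariance by order — order 1: 1/1 normal; order 2: 1/15 normal; order 4: 0/7 normal; order 7: 1/1 normal; order 14: 3/3 normal; order 28: 1/1 normal.
Total normal subgroups: 7.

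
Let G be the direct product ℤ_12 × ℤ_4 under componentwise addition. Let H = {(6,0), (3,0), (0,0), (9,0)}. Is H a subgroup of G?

|H| = 4 divides |G| = 48, consistent with Lagrange.
H contains the identity, every element's inverse is in H, and H is closed under +: it is a subgroup.
In fact H = ⟨(9,0)⟩.

Yes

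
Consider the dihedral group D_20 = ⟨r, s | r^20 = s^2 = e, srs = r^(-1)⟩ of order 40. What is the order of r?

20

Computing powers of r: the smallest k with (r)^k = e is k = 20.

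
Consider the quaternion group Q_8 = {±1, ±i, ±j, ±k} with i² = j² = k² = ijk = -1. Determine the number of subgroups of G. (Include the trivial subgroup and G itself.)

6

|G| = 8, so by Lagrange every subgroup order divides 8. Divisors: 1, 2, 4, 8.
Subgroups by order — order 1: 1; order 2: 1; order 4: 3; order 8: 1.
Total: 1 + 1 + 3 + 1 = 6.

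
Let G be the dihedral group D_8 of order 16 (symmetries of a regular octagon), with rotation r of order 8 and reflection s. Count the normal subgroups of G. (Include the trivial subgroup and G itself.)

G has 19 subgroups. Checking conjugation-invariance by order — order 1: 1/1 normal; order 2: 1/9 normal; order 4: 1/5 normal; order 8: 3/3 normal; order 16: 1/1 normal.
Total normal subgroups: 7.

7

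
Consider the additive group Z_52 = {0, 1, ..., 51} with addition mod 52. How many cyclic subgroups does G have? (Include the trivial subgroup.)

6

Each element a generates a cyclic subgroup ⟨a⟩; distinct elements may generate the same one (a cyclic group of order d has φ(d) generators).
Cyclic subgroups by order — order 1: 1; order 2: 1; order 4: 1; order 13: 1; order 26: 1; order 52: 1.
Total: 6.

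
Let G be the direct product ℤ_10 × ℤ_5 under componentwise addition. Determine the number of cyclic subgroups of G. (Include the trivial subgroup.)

Group the elements of G by the cyclic subgroup they generate; each cyclic subgroup of order d accounts for φ(d) elements.
Cyclic subgroups by order — order 1: 1; order 2: 1; order 5: 6; order 10: 6.
Total: 14.

14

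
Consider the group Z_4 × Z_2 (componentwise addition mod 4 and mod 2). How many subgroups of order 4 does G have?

|G| = 8 and 4 | 8, so subgroups of order 4 are possible by Lagrange.
The subgroups of order 4 are: {(0,0), (0,1), (2,0), (2,1)}; {(0,0), (1,0), (2,0), (3,0)}; {(0,0), (1,1), (2,0), (3,1)}.
So G has 3 subgroups of order 4.

3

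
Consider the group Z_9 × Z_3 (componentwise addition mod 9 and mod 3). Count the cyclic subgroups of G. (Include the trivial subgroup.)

A cyclic subgroup of order d is generated by each of its φ(d) elements of order d, so the cyclic subgroups of order d number (#elements of order d)/φ(d).
Cyclic subgroups by order — order 1: 1; order 3: 4; order 9: 3.
Total: 8.

8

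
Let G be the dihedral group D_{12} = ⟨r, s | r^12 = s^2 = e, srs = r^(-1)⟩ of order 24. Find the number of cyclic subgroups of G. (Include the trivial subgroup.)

18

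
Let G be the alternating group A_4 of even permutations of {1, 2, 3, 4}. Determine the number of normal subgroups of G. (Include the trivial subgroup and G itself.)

3

G has 10 subgroups. Checking conjugation-invariance by order — order 1: 1/1 normal; order 2: 0/3 normal; order 3: 0/4 normal; order 4: 1/1 normal; order 12: 1/1 normal.
Total normal subgroups: 3.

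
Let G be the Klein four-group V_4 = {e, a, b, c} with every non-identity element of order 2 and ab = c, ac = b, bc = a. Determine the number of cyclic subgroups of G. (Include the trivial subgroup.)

Each element a generates a cyclic subgroup ⟨a⟩; distinct elements may generate the same one (a cyclic group of order d has φ(d) generators).
Cyclic subgroups by order — order 1: 1; order 2: 3.
Total: 4.

4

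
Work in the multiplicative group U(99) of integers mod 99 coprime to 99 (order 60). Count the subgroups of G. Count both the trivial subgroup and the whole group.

20

|G| = 60, so by Lagrange every subgroup order divides 60. Divisors: 1, 2, 3, 4, 5, 6, 10, 12, 15, 20, 30, 60.
Subgroups by order — order 1: 1; order 2: 3; order 3: 1; order 4: 1; order 5: 1; order 6: 3; order 10: 3; order 12: 1; order 15: 1; order 20: 1; order 30: 3; order 60: 1.
Total: 1 + 3 + 1 + 1 + 1 + 3 + 3 + 1 + 1 + 1 + 3 + 1 = 20.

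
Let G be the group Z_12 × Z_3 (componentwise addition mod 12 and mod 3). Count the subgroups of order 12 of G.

|G| = 36 and 12 | 36, so subgroups of order 12 are possible by Lagrange.
The subgroups of order 12 are: {(0,0), (0,1), (0,2), (3,0), (3,1), (3,2), (6,0), (6,1), (6,2), (9,0), (9,1), (9,2)}; {(0,0), (1,0), (2,0), (3,0), (4,0), (5,0), (6,0), (7,0), (8,0), (9,0), (10,0), (11,0)}; {(0,0), (1,1), (2,2), (3,0), (4,1), (5,2), (6,0), (7,1), (8,2), (9,0), (10,1), (11,2)}; {(0,0), (1,2), (2,1), (3,0), (4,2), (5,1), (6,0), (7,2), (8,1), (9,0), (10,2), (11,1)}.
So G has 4 subgroups of order 12.

4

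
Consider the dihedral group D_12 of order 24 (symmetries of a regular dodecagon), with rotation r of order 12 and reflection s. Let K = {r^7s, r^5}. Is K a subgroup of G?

No

The identity e ∉ K, so K is not a subgroup.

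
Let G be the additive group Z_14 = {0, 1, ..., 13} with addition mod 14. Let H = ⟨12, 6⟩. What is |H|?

|⟨12⟩| = 7 and |⟨6⟩| = 7, so |H| is a multiple of lcm(7, 7) = 7 and divides |G| = 14.
Closing under the operation: H = {0, 2, 4, 6, 8, 10, 12}, so |H| = 7.

7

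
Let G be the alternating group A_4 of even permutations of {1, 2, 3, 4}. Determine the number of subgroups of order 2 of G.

3

|G| = 12 and 2 | 12, so subgroups of order 2 are possible by Lagrange.
The subgroups of order 2 are: {e, (1 2)(3 4)}; {e, (1 3)(2 4)}; {e, (1 4)(2 3)}.
So G has 3 subgroups of order 2.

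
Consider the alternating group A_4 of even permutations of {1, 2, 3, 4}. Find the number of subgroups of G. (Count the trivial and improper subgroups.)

|G| = 12, so by Lagrange every subgroup order divides 12. Divisors: 1, 2, 3, 4, 6, 12.
Subgroups by order — order 1: 1; order 2: 3; order 3: 4; order 4: 1; order 6: 0; order 12: 1.
Total: 1 + 3 + 4 + 1 + 0 + 1 = 10.

10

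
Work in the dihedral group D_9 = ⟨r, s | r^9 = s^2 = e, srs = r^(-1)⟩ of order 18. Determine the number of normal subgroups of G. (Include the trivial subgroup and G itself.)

G has 16 subgroups. Checking conjugation-invariance by order — order 1: 1/1 normal; order 2: 0/9 normal; order 3: 1/1 normal; order 6: 0/3 normal; order 9: 1/1 normal; order 18: 1/1 normal.
Total normal subgroups: 4.

4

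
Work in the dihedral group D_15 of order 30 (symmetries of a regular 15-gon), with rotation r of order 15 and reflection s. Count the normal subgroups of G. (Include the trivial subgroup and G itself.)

G has 28 subgroups. Checking conjugation-invariance by order — order 1: 1/1 normal; order 2: 0/15 normal; order 3: 1/1 normal; order 5: 1/1 normal; order 6: 0/5 normal; order 10: 0/3 normal; order 15: 1/1 normal; order 30: 1/1 normal.
Total normal subgroups: 5.

5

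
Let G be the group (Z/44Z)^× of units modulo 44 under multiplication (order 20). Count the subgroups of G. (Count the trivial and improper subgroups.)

10

|G| = 20, so by Lagrange every subgroup order divides 20. Divisors: 1, 2, 4, 5, 10, 20.
Subgroups by order — order 1: 1; order 2: 3; order 4: 1; order 5: 1; order 10: 3; order 20: 1.
Total: 1 + 3 + 1 + 1 + 3 + 1 = 10.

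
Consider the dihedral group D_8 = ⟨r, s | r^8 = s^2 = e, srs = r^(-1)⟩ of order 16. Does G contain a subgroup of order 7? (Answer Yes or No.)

No

7 does not divide |G| = 16, so by Lagrange no subgroup of order 7 exists.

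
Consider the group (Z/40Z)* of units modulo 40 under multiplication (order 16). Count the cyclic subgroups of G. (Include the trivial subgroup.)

A cyclic subgroup of order d is generated by each of its φ(d) elements of order d, so the cyclic subgroups of order d number (#elements of order d)/φ(d).
Cyclic subgroups by order — order 1: 1; order 2: 7; order 4: 4.
Total: 12.

12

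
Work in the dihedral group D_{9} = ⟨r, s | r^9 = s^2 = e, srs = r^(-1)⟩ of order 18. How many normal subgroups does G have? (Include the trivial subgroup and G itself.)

4

G has 16 subgroups. Checking conjugation-invariance by order — order 1: 1/1 normal; order 2: 0/9 normal; order 3: 1/1 normal; order 6: 0/3 normal; order 9: 1/1 normal; order 18: 1/1 normal.
Total normal subgroups: 4.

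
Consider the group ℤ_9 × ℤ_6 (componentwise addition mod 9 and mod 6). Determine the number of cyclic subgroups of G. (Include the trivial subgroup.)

A cyclic subgroup of order d is generated by each of its φ(d) elements of order d, so the cyclic subgroups of order d number (#elements of order d)/φ(d).
Cyclic subgroups by order — order 1: 1; order 2: 1; order 3: 4; order 6: 4; order 9: 3; order 18: 3.
Total: 16.

16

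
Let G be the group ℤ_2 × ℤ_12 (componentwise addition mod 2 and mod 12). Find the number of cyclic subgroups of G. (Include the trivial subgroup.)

12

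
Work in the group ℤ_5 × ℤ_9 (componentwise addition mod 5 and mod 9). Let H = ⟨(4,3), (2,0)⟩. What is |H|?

15

|⟨(4,3)⟩| = 15 and |⟨(2,0)⟩| = 5, so |H| is a multiple of lcm(15, 5) = 15 and divides |G| = 45.
Closing under the operation: H = {(0,0), (0,3), (0,6), (1,0), (1,3), (1,6), (2,0), (2,3), (2,6), (3,0), (3,3), (3,6), (4,0), (4,3), (4,6)}, so |H| = 15.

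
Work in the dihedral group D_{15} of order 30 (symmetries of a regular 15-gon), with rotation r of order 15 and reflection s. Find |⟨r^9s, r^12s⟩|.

|⟨r^9s⟩| = 2 and |⟨r^12s⟩| = 2, so |H| is a multiple of lcm(2, 2) = 2 and divides |G| = 30.
Closing under the operation: H = {e, r^3, r^6, r^9, r^12, s, r^3s, r^6s, r^9s, r^12s}, so |H| = 10.

10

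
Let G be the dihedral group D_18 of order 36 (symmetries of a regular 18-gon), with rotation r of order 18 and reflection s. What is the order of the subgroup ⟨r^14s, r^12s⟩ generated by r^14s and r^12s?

|⟨r^14s⟩| = 2 and |⟨r^12s⟩| = 2, so |H| is a multiple of lcm(2, 2) = 2 and divides |G| = 36.
Closing under the operation: H = {e, r^2, r^4, r^6, r^8, r^10, r^12, r^14, r^16, s, r^2s, r^4s, r^6s, r^8s, r^10s, r^12s, r^14s, r^16s}, so |H| = 18.

18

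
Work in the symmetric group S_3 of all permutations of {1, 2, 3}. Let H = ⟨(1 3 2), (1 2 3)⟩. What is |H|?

|⟨(1 3 2)⟩| = 3 and |⟨(1 2 3)⟩| = 3, so |H| is a multiple of lcm(3, 3) = 3 and divides |G| = 6.
Closing under the operation: H = {e, (1 2 3), (1 3 2)}, so |H| = 3.

3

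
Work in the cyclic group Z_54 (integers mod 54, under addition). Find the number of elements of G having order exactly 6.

In a cyclic group of order 54, the number of elements of order d (for d | 54) is φ(d).
φ(6) = 2.

2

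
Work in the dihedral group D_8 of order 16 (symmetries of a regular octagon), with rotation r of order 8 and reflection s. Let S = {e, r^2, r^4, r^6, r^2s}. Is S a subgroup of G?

No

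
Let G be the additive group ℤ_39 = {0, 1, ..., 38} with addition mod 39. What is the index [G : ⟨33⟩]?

3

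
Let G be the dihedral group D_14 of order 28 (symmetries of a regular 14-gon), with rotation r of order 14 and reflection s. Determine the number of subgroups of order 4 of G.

7

|G| = 28 and 4 | 28, so subgroups of order 4 are possible by Lagrange.
The subgroups of order 4 are: {e, r^7, r^3s, r^10s}; {e, r^7, r^4s, r^11s}; {e, r^7, r^5s, r^12s}; {e, r^7, r^6s, r^13s}; … (7 in all).
So G has 7 subgroups of order 4.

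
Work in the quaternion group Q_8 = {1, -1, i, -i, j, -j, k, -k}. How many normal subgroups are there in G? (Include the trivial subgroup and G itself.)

G has 6 subgroups. Checking conjugation-invariance by order — order 1: 1/1 normal; order 2: 1/1 normal; order 4: 3/3 normal; order 8: 1/1 normal.
Total normal subgroups: 6.

6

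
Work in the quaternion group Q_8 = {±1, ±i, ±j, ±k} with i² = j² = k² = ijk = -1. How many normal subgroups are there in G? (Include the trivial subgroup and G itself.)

G has 6 subgroups. Checking conjugation-invariance by order — order 1: 1/1 normal; order 2: 1/1 normal; order 4: 3/3 normal; order 8: 1/1 normal.
Total normal subgroups: 6.

6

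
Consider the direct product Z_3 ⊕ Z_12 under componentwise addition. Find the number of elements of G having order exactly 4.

An element (a,b) has order lcm(ord(a), ord(b)); count pairs with lcm equal to 4.
Enumerating gives 2 such elements.

2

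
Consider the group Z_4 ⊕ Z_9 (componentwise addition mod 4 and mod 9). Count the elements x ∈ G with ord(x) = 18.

An element (a,b) has order lcm(ord(a), ord(b)); count pairs with lcm equal to 18.
Enumerating gives 6 such elements.

6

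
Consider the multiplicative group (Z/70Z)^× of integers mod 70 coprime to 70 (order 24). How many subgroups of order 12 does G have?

|G| = 24 and 12 | 24, so subgroups of order 12 are possible by Lagrange.
The subgroups of order 12 are: {1, 3, 9, 11, 13, 17, 27, 29, 33, 39, 47, 51}; {1, 9, 11, 19, 29, 31, 39, 41, 51, 59, 61, 69}; {1, 9, 11, 23, 29, 37, 39, 43, 51, 53, 57, 67}.
So G has 3 subgroups of order 12.

3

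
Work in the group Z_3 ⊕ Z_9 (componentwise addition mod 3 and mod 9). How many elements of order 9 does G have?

18

An element (a,b) has order lcm(ord(a), ord(b)); count pairs with lcm equal to 9.
Enumerating gives 18 such elements.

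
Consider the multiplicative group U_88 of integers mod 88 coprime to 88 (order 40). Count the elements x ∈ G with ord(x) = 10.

28

Enumerating element orders in G gives 28 elements of order 10.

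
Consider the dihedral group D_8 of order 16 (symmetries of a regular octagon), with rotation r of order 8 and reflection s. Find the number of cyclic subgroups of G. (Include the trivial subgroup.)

Group the elements of G by the cyclic subgroup they generate; each cyclic subgroup of order d accounts for φ(d) elements.
Cyclic subgroups by order — order 1: 1; order 2: 9; order 4: 1; order 8: 1.
Total: 12.

12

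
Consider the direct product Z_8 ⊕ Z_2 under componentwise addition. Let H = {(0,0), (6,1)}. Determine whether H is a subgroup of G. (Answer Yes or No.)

No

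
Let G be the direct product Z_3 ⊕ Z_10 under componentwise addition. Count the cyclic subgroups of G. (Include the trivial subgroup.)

8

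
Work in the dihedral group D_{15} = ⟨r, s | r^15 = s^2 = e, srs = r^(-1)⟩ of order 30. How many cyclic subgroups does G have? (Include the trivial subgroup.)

A cyclic subgroup of order d is generated by each of its φ(d) elements of order d, so the cyclic subgroups of order d number (#elements of order d)/φ(d).
Cyclic subgroups by order — order 1: 1; order 2: 15; order 3: 1; order 5: 1; order 15: 1.
Total: 19.

19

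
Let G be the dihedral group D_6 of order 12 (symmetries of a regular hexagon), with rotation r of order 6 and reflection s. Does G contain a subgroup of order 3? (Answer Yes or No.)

3 | 12. A subgroup of order 3 is {e, r^2, r^4}.

Yes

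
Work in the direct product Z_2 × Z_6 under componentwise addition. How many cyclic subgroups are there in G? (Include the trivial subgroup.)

A cyclic subgroup of order d is generated by each of its φ(d) elements of order d, so the cyclic subgroups of order d number (#elements of order d)/φ(d).
Cyclic subgroups by order — order 1: 1; order 2: 3; order 3: 1; order 6: 3.
Total: 8.

8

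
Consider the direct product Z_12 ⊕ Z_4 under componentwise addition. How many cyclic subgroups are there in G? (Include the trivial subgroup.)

Each element a generates a cyclic subgroup ⟨a⟩; distinct elements may generate the same one (a cyclic group of order d has φ(d) generators).
Cyclic subgroups by order — order 1: 1; order 2: 3; order 3: 1; order 4: 6; order 6: 3; order 12: 6.
Total: 20.

20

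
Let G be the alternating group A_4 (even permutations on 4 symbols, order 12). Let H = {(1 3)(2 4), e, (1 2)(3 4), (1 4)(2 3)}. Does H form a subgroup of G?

Yes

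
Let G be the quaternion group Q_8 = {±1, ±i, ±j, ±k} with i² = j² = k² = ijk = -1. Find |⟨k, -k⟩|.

4

|⟨k⟩| = 4 and |⟨-k⟩| = 4, so |H| is a multiple of lcm(4, 4) = 4 and divides |G| = 8.
Closing under the operation: H = {1, -1, k, -k}, so |H| = 4.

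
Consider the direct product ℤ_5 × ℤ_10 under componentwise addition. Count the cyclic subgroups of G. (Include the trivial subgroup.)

Group the elements of G by the cyclic subgroup they generate; each cyclic subgroup of order d accounts for φ(d) elements.
Cyclic subgroups by order — order 1: 1; order 2: 1; order 5: 6; order 10: 6.
Total: 14.

14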